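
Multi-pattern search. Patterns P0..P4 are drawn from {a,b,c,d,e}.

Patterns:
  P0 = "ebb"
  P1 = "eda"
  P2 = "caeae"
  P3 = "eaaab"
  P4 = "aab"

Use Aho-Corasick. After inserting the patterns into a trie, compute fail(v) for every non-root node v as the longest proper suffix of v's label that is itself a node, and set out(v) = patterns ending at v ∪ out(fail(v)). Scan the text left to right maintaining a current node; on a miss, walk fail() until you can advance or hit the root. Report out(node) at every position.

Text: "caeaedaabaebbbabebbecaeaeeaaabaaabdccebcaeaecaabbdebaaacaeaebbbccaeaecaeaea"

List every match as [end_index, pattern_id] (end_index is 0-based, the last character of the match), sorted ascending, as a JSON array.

Build automaton:
Trie nodes:
  0='ε' goto a→15 c→6 e→1
  1='e' goto a→11 b→2 d→4
  2='eb' goto b→3
  3='ebb' goto ·  [P0 ends]
  4='ed' goto a→5
  5='eda' goto ·  [P1 ends]
  6='c' goto a→7
  7='ca' goto e→8
  8='cae' goto a→9
  9='caea' goto e→10
  10='caeae' goto ·  [P2 ends]
  11='ea' goto a→12
  12='eaa' goto a→13
  13='eaaa' goto b→14
  14='eaaab' goto ·  [P3 ends]
  15='a' goto a→16
  16='aa' goto b→17
  17='aab' goto ·  [P4 ends]

BFS fail/out derivation:
  fail(1) 'e': from fail(0)=0 chase 'e': 0 ⇒ 0;  out=∅∪out(0)=∅
  fail(6) 'c': from fail(0)=0 chase 'c': 0 ⇒ 0;  out=∅∪out(0)=∅
  fail(15) 'a': from fail(0)=0 chase 'a': 0 ⇒ 0;  out=∅∪out(0)=∅
  fail(2) 'eb': from fail(1)=0 chase 'b': 0 ⇒ 0;  out=∅∪out(0)=∅
  fail(4) 'ed': from fail(1)=0 chase 'd': 0 ⇒ 0;  out=∅∪out(0)=∅
  fail(7) 'ca': from fail(6)=0 chase 'a': 0 ⇒ 15;  out=∅∪out(15)=∅
  fail(11) 'ea': from fail(1)=0 chase 'a': 0 ⇒ 15;  out=∅∪out(15)=∅
  fail(16) 'aa': from fail(15)=0 chase 'a': 0 ⇒ 15;  out=∅∪out(15)=∅
  fail(3) 'ebb': from fail(2)=0 chase 'b': 0 ⇒ 0;  out={0}∪out(0)={0}
  fail(5) 'eda': from fail(4)=0 chase 'a': 0 ⇒ 15;  out={1}∪out(15)={1}
  fail(8) 'cae': from fail(7)=15 chase 'e': 15→0 ⇒ 1;  out=∅∪out(1)=∅
  fail(12) 'eaa': from fail(11)=15 chase 'a': 15 ⇒ 16;  out=∅∪out(16)=∅
  fail(17) 'aab': from fail(16)=15 chase 'b': 15→0 ⇒ 0;  out={4}∪out(0)={4}
  fail(9) 'caea': from fail(8)=1 chase 'a': 1 ⇒ 11;  out=∅∪out(11)=∅
  fail(13) 'eaaa': from fail(12)=16 chase 'a': 16→15 ⇒ 16;  out=∅∪out(16)=∅
  fail(10) 'caeae': from fail(9)=11 chase 'e': 11→15→0 ⇒ 1;  out={2}∪out(1)={2}
  fail(14) 'eaaab': from fail(13)=16 chase 'b': 16 ⇒ 17;  out={3}∪out(17)={3,4}

Scan:
i=0 'c': node 0→6
i=1 'a': node 6→7
i=2 'e': node 7→8
i=3 'a': node 8→9
i=4 'e': node 9→10  ** P2@[0:4]
i=5 'd': node 10→4 (via fail)
i=6 'a': node 4→5  ** P1@[4:6]
i=7 'a': node 5→16 (via fail)
i=8 'b': node 16→17  ** P4@[6:8]
i=9 'a': node 17→15 (via fail)
i=10 'e': node 15→1 (via fail)
i=11 'b': node 1→2
i=12 'b': node 2→3  ** P0@[10:12]
i=13 'b': node 3→0 (via fail)
i=14 'a': node 0→15
i=15 'b': node 15→0 (via fail)
i=16 'e': node 0→1
i=17 'b': node 1→2
i=18 'b': node 2→3  ** P0@[16:18]
i=19 'e': node 3→1 (via fail)
i=20 'c': node 1→6 (via fail)
i=21 'a': node 6→7
i=22 'e': node 7→8
i=23 'a': node 8→9
i=24 'e': node 9→10  ** P2@[20:24]
i=25 'e': node 10→1 (via fail)
i=26 'a': node 1→11
i=27 'a': node 11→12
i=28 'a': node 12→13
i=29 'b': node 13→14  ** P3@[25:29],P4@[27:29]
i=30 'a': node 14→15 (via fail)
i=31 'a': node 15→16
i=32 'a': node 16→16 (via fail)
i=33 'b': node 16→17  ** P4@[31:33]
i=34 'd': node 17→0 (via fail)
i=35 'c': node 0→6
i=36 'c': node 6→6 (via fail)
i=37 'e': node 6→1 (via fail)
i=38 'b': node 1→2
i=39 'c': node 2→6 (via fail)
i=40 'a': node 6→7
i=41 'e': node 7→8
i=42 'a': node 8→9
i=43 'e': node 9→10  ** P2@[39:43]
i=44 'c': node 10→6 (via fail)
i=45 'a': node 6→7
i=46 'a': node 7→16 (via fail)
i=47 'b': node 16→17  ** P4@[45:47]
i=48 'b': node 17→0 (via fail)
i=49 'd': node 0→0
i=50 'e': node 0→1
i=51 'b': node 1→2
i=52 'a': node 2→15 (via fail)
i=53 'a': node 15→16
i=54 'a': node 16→16 (via fail)
i=55 'c': node 16→6 (via fail)
i=56 'a': node 6→7
i=57 'e': node 7→8
i=58 'a': node 8→9
i=59 'e': node 9→10  ** P2@[55:59]
i=60 'b': node 10→2 (via fail)
i=61 'b': node 2→3  ** P0@[59:61]
i=62 'b': node 3→0 (via fail)
i=63 'c': node 0→6
i=64 'c': node 6→6 (via fail)
i=65 'a': node 6→7
i=66 'e': node 7→8
i=67 'a': node 8→9
i=68 'e': node 9→10  ** P2@[64:68]
i=69 'c': node 10→6 (via fail)
i=70 'a': node 6→7
i=71 'e': node 7→8
i=72 'a': node 8→9
i=73 'e': node 9→10  ** P2@[69:73]
i=74 'a': node 10→11 (via fail)

All matches (sorted): [[4,2],[6,1],[8,4],[12,0],[18,0],[24,2],[29,3],[29,4],[33,4],[43,2],[47,4],[59,2],[61,0],[68,2],[73,2]]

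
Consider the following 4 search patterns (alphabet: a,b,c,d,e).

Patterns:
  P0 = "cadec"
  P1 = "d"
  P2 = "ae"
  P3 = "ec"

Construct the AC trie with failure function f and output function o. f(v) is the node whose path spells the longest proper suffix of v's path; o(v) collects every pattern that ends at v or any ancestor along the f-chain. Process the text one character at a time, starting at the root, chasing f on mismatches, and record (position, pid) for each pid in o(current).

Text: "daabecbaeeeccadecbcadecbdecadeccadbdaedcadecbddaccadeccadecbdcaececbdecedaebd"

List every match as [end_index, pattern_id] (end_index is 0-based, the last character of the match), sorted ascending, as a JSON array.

Build:
Trie (insert patterns):
  n0 'ε': a→7 c→1 d→6 e→9
  n1 'c': a→2
  n2 'ca': d→3
  n3 'cad': e→4
  n4 'cade': c→5
  n5 'cadec': ·  [P0 ends]
  n6 'd': ·  [P1 ends]
  n7 'a': e→8
  n8 'ae': ·  [P2 ends]
  n9 'e': c→10
  n10 'ec': ·  [P3 ends]

BFS fail/out derivation:
  fail(1) 'c': from fail(0)=0 chase 'c': 0 ⇒ 0;  out=∅∪out(0)=∅
  fail(6) 'd': from fail(0)=0 chase 'd': 0 ⇒ 0;  out={1}∪out(0)={1}
  fail(7) 'a': from fail(0)=0 chase 'a': 0 ⇒ 0;  out=∅∪out(0)=∅
  fail(9) 'e': from fail(0)=0 chase 'e': 0 ⇒ 0;  out=∅∪out(0)=∅
  fail(2) 'ca': from fail(1)=0 chase 'a': 0 ⇒ 7;  out=∅∪out(7)=∅
  fail(8) 'ae': from fail(7)=0 chase 'e': 0 ⇒ 9;  out={2}∪out(9)={2}
  fail(10) 'ec': from fail(9)=0 chase 'c': 0 ⇒ 1;  out={3}∪out(1)={3}
  fail(3) 'cad': from fail(2)=7 chase 'd': 7→0 ⇒ 6;  out=∅∪out(6)={1}
  fail(4) 'cade': from fail(3)=6 chase 'e': 6→0 ⇒ 9;  out=∅∪out(9)=∅
  fail(5) 'cadec': from fail(4)=9 chase 'c': 9 ⇒ 10;  out={0}∪out(10)={0,3}

Text stream:
[0] read 'd'  n0⇒n6  ** P1@[0:0]
[1] read 'a'  n6⇒n7 ·f
[2] read 'a'  n7⇒n7 ·f
[3] read 'b'  n7⇒n0 ·f
[4] read 'e'  n0⇒n9
[5] read 'c'  n9⇒n10  ** P3@[4:5]
[6] read 'b'  n10⇒n0 ·f
[7] read 'a'  n0⇒n7
[8] read 'e'  n7⇒n8  ** P2@[7:8]
[9] read 'e'  n8⇒n9 ·f
[10] read 'e'  n9⇒n9 ·f
[11] read 'c'  n9⇒n10  ** P3@[10:11]
[12] read 'c'  n10⇒n1 ·f
[13] read 'a'  n1⇒n2
[14] read 'd'  n2⇒n3  ** P1@[14:14]
[15] read 'e'  n3⇒n4
[16] read 'c'  n4⇒n5  ** P0@[12:16],P3@[15:16]
[17] read 'b'  n5⇒n0 ·f
[18] read 'c'  n0⇒n1
[19] read 'a'  n1⇒n2
[20] read 'd'  n2⇒n3  ** P1@[20:20]
[21] read 'e'  n3⇒n4
[22] read 'c'  n4⇒n5  ** P0@[18:22],P3@[21:22]
[23] read 'b'  n5⇒n0 ·f
[24] read 'd'  n0⇒n6  ** P1@[24:24]
[25] read 'e'  n6⇒n9 ·f
[26] read 'c'  n9⇒n10  ** P3@[25:26]
[27] read 'a'  n10⇒n2 ·f
[28] read 'd'  n2⇒n3  ** P1@[28:28]
[29] read 'e'  n3⇒n4
[30] read 'c'  n4⇒n5  ** P0@[26:30],P3@[29:30]
[31] read 'c'  n5⇒n1 ·f
[32] read 'a'  n1⇒n2
[33] read 'd'  n2⇒n3  ** P1@[33:33]
[34] read 'b'  n3⇒n0 ·f
[35] read 'd'  n0⇒n6  ** P1@[35:35]
[36] read 'a'  n6⇒n7 ·f
[37] read 'e'  n7⇒n8  ** P2@[36:37]
[38] read 'd'  n8⇒n6 ·f  ** P1@[38:38]
[39] read 'c'  n6⇒n1 ·f
[40] read 'a'  n1⇒n2
[41] read 'd'  n2⇒n3  ** P1@[41:41]
[42] read 'e'  n3⇒n4
[43] read 'c'  n4⇒n5  ** P0@[39:43],P3@[42:43]
[44] read 'b'  n5⇒n0 ·f
[45] read 'd'  n0⇒n6  ** P1@[45:45]
[46] read 'd'  n6⇒n6 ·f  ** P1@[46:46]
[47] read 'a'  n6⇒n7 ·f
[48] read 'c'  n7⇒n1 ·f
[49] read 'c'  n1⇒n1 ·f
[50] read 'a'  n1⇒n2
[51] read 'd'  n2⇒n3  ** P1@[51:51]
[52] read 'e'  n3⇒n4
[53] read 'c'  n4⇒n5  ** P0@[49:53],P3@[52:53]
[54] read 'c'  n5⇒n1 ·f
[55] read 'a'  n1⇒n2
[56] read 'd'  n2⇒n3  ** P1@[56:56]
[57] read 'e'  n3⇒n4
[58] read 'c'  n4⇒n5  ** P0@[54:58],P3@[57:58]
[59] read 'b'  n5⇒n0 ·f
[60] read 'd'  n0⇒n6  ** P1@[60:60]
[61] read 'c'  n6⇒n1 ·f
[62] read 'a'  n1⇒n2
[63] read 'e'  n2⇒n8 ·f  ** P2@[62:63]
[64] read 'c'  n8⇒n10 ·f  ** P3@[63:64]
[65] read 'e'  n10⇒n9 ·f
[66] read 'c'  n9⇒n10  ** P3@[65:66]
[67] read 'b'  n10⇒n0 ·f
[68] read 'd'  n0⇒n6  ** P1@[68:68]
[69] read 'e'  n6⇒n9 ·f
[70] read 'c'  n9⇒n10  ** P3@[69:70]
[71] read 'e'  n10⇒n9 ·f
[72] read 'd'  n9⇒n6 ·f  ** P1@[72:72]
[73] read 'a'  n6⇒n7 ·f
[74] read 'e'  n7⇒n8  ** P2@[73:74]
[75] read 'b'  n8⇒n0 ·f
[76] read 'd'  n0⇒n6  ** P1@[76:76]

Matches: [[0,1],[5,3],[8,2],[11,3],[14,1],[16,0],[16,3],[20,1],[22,0],[22,3],[24,1],[26,3],[28,1],[30,0],[30,3],[33,1],[35,1],[37,2],[38,1],[41,1],[43,0],[43,3],[45,1],[46,1],[51,1],[53,0],[53,3],[56,1],[58,0],[58,3],[60,1],[63,2],[64,3],[66,3],[68,1],[70,3],[72,1],[74,2],[76,1]]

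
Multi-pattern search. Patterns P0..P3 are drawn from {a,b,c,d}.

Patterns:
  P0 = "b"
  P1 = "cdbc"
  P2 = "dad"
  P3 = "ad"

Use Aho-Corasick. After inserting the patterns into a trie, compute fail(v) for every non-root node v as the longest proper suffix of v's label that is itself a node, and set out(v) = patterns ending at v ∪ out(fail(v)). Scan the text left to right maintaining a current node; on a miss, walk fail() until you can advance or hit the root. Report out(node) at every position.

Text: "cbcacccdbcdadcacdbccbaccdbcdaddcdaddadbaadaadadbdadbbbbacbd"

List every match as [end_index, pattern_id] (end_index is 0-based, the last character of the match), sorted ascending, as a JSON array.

Build automaton:
Trie (insert patterns):
  n0 'ε': a→9 b→1 c→2 d→6
  n1 'b': ·  ←P0
  n2 'c': d→3
  n3 'cd': b→4
  n4 'cdb': c→5
  n5 'cdbc': ·  ←P1
  n6 'd': a→7
  n7 'da': d→8
  n8 'dad': ·  ←P2
  n9 'a': d→10
  n10 'ad': ·  ←P3

Failure links (BFS by depth):
  n1('b'): parent n0 fail=0; on 'b' 0 → fail=0;  out {0}∪∅={0}
  n2('c'): parent n0 fail=0; on 'c' 0 → fail=0;  out ∅∪∅=∅
  n6('d'): parent n0 fail=0; on 'd' 0 → fail=0;  out ∅∪∅=∅
  n9('a'): parent n0 fail=0; on 'a' 0 → fail=0;  out ∅∪∅=∅
  n3('cd'): parent n2 fail=0; on 'd' 0 → fail=6;  out ∅∪∅=∅
  n7('da'): parent n6 fail=0; on 'a' 0 → fail=9;  out ∅∪∅=∅
  n10('ad'): parent n9 fail=0; on 'd' 0 → fail=6;  out {3}∪∅={3}
  n4('cdb'): parent n3 fail=6; on 'b' 6→0 → fail=1;  out ∅∪{0}={0}
  n8('dad'): parent n7 fail=9; on 'd' 9 → fail=10;  out {2}∪{3}={2,3}
  n5('cdbc'): parent n4 fail=1; on 'c' 1→0 → fail=2;  out {1}∪∅={1}

Scan:
pos 0 'c': at 2
pos 1 'b': at 1 (via fail)  → match P0@[1:1]
pos 2 'c': at 2 (via fail)
pos 3 'a': at 9 (via fail)
pos 4 'c': at 2 (via fail)
pos 5 'c': at 2 (via fail)
pos 6 'c': at 2 (via fail)
pos 7 'd': at 3
pos 8 'b': at 4  → match P0@[8:8]
pos 9 'c': at 5  → match P1@[6:9]
pos 10 'd': at 3 (via fail)
pos 11 'a': at 7 (via fail)
pos 12 'd': at 8  → match P2@[10:12],P3@[11:12]
pos 13 'c': at 2 (via fail)
pos 14 'a': at 9 (via fail)
pos 15 'c': at 2 (via fail)
pos 16 'd': at 3
pos 17 'b': at 4  → match P0@[17:17]
pos 18 'c': at 5  → match P1@[15:18]
pos 19 'c': at 2 (via fail)
pos 20 'b': at 1 (via fail)  → match P0@[20:20]
pos 21 'a': at 9 (via fail)
pos 22 'c': at 2 (via fail)
pos 23 'c': at 2 (via fail)
pos 24 'd': at 3
pos 25 'b': at 4  → match P0@[25:25]
pos 26 'c': at 5  → match P1@[23:26]
pos 27 'd': at 3 (via fail)
pos 28 'a': at 7 (via fail)
pos 29 'd': at 8  → match P2@[27:29],P3@[28:29]
pos 30 'd': at 6 (via fail)
pos 31 'c': at 2 (via fail)
pos 32 'd': at 3
pos 33 'a': at 7 (via fail)
pos 34 'd': at 8  → match P2@[32:34],P3@[33:34]
pos 35 'd': at 6 (via fail)
pos 36 'a': at 7
pos 37 'd': at 8  → match P2@[35:37],P3@[36:37]
pos 38 'b': at 1 (via fail)  → match P0@[38:38]
pos 39 'a': at 9 (via fail)
pos 40 'a': at 9 (via fail)
pos 41 'd': at 10  → match P3@[40:41]
pos 42 'a': at 7 (via fail)
pos 43 'a': at 9 (via fail)
pos 44 'd': at 10  → match P3@[43:44]
pos 45 'a': at 7 (via fail)
pos 46 'd': at 8  → match P2@[44:46],P3@[45:46]
pos 47 'b': at 1 (via fail)  → match P0@[47:47]
pos 48 'd': at 6 (via fail)
pos 49 'a': at 7
pos 50 'd': at 8  → match P2@[48:50],P3@[49:50]
pos 51 'b': at 1 (via fail)  → match P0@[51:51]
pos 52 'b': at 1 (via fail)  → match P0@[52:52]
pos 53 'b': at 1 (via fail)  → match P0@[53:53]
pos 54 'b': at 1 (via fail)  → match P0@[54:54]
pos 55 'a': at 9 (via fail)
pos 56 'c': at 2 (via fail)
pos 57 'b': at 1 (via fail)  → match P0@[57:57]
pos 58 'd': at 6 (via fail)

Result: [[1,0],[8,0],[9,1],[12,2],[12,3],[17,0],[18,1],[20,0],[25,0],[26,1],[29,2],[29,3],[34,2],[34,3],[37,2],[37,3],[38,0],[41,3],[44,3],[46,2],[46,3],[47,0],[50,2],[50,3],[51,0],[52,0],[53,0],[54,0],[57,0]]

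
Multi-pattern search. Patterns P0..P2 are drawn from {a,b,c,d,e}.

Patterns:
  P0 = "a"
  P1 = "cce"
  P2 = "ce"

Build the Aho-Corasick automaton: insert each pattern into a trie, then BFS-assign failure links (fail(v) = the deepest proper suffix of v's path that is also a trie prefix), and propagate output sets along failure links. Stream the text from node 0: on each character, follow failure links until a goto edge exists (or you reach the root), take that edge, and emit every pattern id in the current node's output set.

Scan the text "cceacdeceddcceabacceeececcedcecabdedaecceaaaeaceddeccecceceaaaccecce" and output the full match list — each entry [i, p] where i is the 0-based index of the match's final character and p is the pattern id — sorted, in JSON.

Construct AC machine:
Trie nodes:
  n0 'ε': a→1 c→2
  n1 'a': ·  ←P0
  n2 'c': c→3 e→5
  n3 'cc': e→4
  n4 'cce': ·  ←P1
  n5 'ce': ·  ←P2

Failure links (BFS by depth):
  fail(1) 'a': from fail(0)=0 chase 'a': 0 ⇒ 0;  out={0}∪out(0)={0}
  fail(2) 'c': from fail(0)=0 chase 'c': 0 ⇒ 0;  out=∅∪out(0)=∅
  fail(3) 'cc': from fail(2)=0 chase 'c': 0 ⇒ 2;  out=∅∪out(2)=∅
  fail(5) 'ce': from fail(2)=0 chase 'e': 0 ⇒ 0;  out={2}∪out(0)={2}
  fail(4) 'cce': from fail(3)=2 chase 'e': 2 ⇒ 5;  out={1}∪out(5)={1,2}

Run:
pos 0 'c': at 2
pos 1 'c': at 3
pos 2 'e': at 4  ** P1@[0:2],P2@[1:2]
pos 3 'a': at 1 (fail-walked)  ** P0@[3:3]
pos 4 'c': at 2 (fail-walked)
pos 5 'd': at 0 (fail-walked)
pos 6 'e': at 0
pos 7 'c': at 2
pos 8 'e': at 5  ** P2@[7:8]
pos 9 'd': at 0 (fail-walked)
pos 10 'd': at 0
pos 11 'c': at 2
pos 12 'c': at 3
pos 13 'e': at 4  ** P1@[11:13],P2@[12:13]
pos 14 'a': at 1 (fail-walked)  ** P0@[14:14]
pos 15 'b': at 0 (fail-walked)
pos 16 'a': at 1  ** P0@[16:16]
pos 17 'c': at 2 (fail-walked)
pos 18 'c': at 3
pos 19 'e': at 4  ** P1@[17:19],P2@[18:19]
pos 20 'e': at 0 (fail-walked)
pos 21 'e': at 0
pos 22 'c': at 2
pos 23 'e': at 5  ** P2@[22:23]
pos 24 'c': at 2 (fail-walked)
pos 25 'c': at 3
pos 26 'e': at 4  ** P1@[24:26],P2@[25:26]
pos 27 'd': at 0 (fail-walked)
pos 28 'c': at 2
pos 29 'e': at 5  ** P2@[28:29]
pos 30 'c': at 2 (fail-walked)
pos 31 'a': at 1 (fail-walked)  ** P0@[31:31]
pos 32 'b': at 0 (fail-walked)
pos 33 'd': at 0
pos 34 'e': at 0
pos 35 'd': at 0
pos 36 'a': at 1  ** P0@[36:36]
pos 37 'e': at 0 (fail-walked)
pos 38 'c': at 2
pos 39 'c': at 3
pos 40 'e': at 4  ** P1@[38:40],P2@[39:40]
pos 41 'a': at 1 (fail-walked)  ** P0@[41:41]
pos 42 'a': at 1 (fail-walked)  ** P0@[42:42]
pos 43 'a': at 1 (fail-walked)  ** P0@[43:43]
pos 44 'e': at 0 (fail-walked)
pos 45 'a': at 1  ** P0@[45:45]
pos 46 'c': at 2 (fail-walked)
pos 47 'e': at 5  ** P2@[46:47]
pos 48 'd': at 0 (fail-walked)
pos 49 'd': at 0
pos 50 'e': at 0
pos 51 'c': at 2
pos 52 'c': at 3
pos 53 'e': at 4  ** P1@[51:53],P2@[52:53]
pos 54 'c': at 2 (fail-walked)
pos 55 'c': at 3
pos 56 'e': at 4  ** P1@[54:56],P2@[55:56]
pos 57 'c': at 2 (fail-walked)
pos 58 'e': at 5  ** P2@[57:58]
pos 59 'a': at 1 (fail-walked)  ** P0@[59:59]
pos 60 'a': at 1 (fail-walked)  ** P0@[60:60]
pos 61 'a': at 1 (fail-walked)  ** P0@[61:61]
pos 62 'c': at 2 (fail-walked)
pos 63 'c': at 3
pos 64 'e': at 4  ** P1@[62:64],P2@[63:64]
pos 65 'c': at 2 (fail-walked)
pos 66 'c': at 3
pos 67 'e': at 4  ** P1@[65:67],P2@[66:67]

Result: [[2,1],[2,2],[3,0],[8,2],[13,1],[13,2],[14,0],[16,0],[19,1],[19,2],[23,2],[26,1],[26,2],[29,2],[31,0],[36,0],[40,1],[40,2],[41,0],[42,0],[43,0],[45,0],[47,2],[53,1],[53,2],[56,1],[56,2],[58,2],[59,0],[60,0],[61,0],[64,1],[64,2],[67,1],[67,2]]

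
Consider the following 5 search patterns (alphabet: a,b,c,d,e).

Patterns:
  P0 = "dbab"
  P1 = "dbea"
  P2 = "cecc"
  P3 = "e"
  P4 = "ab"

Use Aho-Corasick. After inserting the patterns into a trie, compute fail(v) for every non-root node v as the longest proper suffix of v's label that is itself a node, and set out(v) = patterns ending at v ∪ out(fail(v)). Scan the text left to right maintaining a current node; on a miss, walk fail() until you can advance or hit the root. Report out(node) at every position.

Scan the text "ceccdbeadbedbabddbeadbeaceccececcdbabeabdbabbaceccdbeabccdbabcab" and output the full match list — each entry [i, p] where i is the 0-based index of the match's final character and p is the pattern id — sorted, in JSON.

Construct AC machine:
Trie (insert patterns):
  0='ε' goto a→12 c→7 d→1 e→11
  1='d' goto b→2
  2='db' goto a→3 e→5
  3='dba' goto b→4
  4='dbab' goto ·  [P0 ends]
  5='dbe' goto a→6
  6='dbea' goto ·  [P1 ends]
  7='c' goto e→8
  8='ce' goto c→9
  9='cec' goto c→10
  10='cecc' goto ·  [P2 ends]
  11='e' goto ·  [P3 ends]
  12='a' goto b→13
  13='ab' goto ·  [P4 ends]

Failure links (BFS by depth):
  n1('d'): parent n0 fail=0; on 'd' 0 → fail=0;  out ∅∪∅=∅
  n7('c'): parent n0 fail=0; on 'c' 0 → fail=0;  out ∅∪∅=∅
  n11('e'): parent n0 fail=0; on 'e' 0 → fail=0;  out {3}∪∅={3}
  n12('a'): parent n0 fail=0; on 'a' 0 → fail=0;  out ∅∪∅=∅
  n2('db'): parent n1 fail=0; on 'b' 0 → fail=0;  out ∅∪∅=∅
  n8('ce'): parent n7 fail=0; on 'e' 0 → fail=11;  out ∅∪{3}={3}
  n13('ab'): parent n12 fail=0; on 'b' 0 → fail=0;  out {4}∪∅={4}
  n3('dba'): parent n2 fail=0; on 'a' 0 → fail=12;  out ∅∪∅=∅
  n5('dbe'): parent n2 fail=0; on 'e' 0 → fail=11;  out ∅∪{3}={3}
  n9('cec'): parent n8 fail=11; on 'c' 11→0 → fail=7;  out ∅∪∅=∅
  n4('dbab'): parent n3 fail=12; on 'b' 12 → fail=13;  out {0}∪{4}={0,4}
  n6('dbea'): parent n5 fail=11; on 'a' 11→0 → fail=12;  out {1}∪∅={1}
  n10('cecc'): parent n9 fail=7; on 'c' 7→0 → fail=7;  out {2}∪∅={2}

Scan:
pos 0 'c': at 7
pos 1 'e': at 8  ** P3@[1:1]
pos 2 'c': at 9
pos 3 'c': at 10  ** P2@[0:3]
pos 4 'd': at 1 (fail-walked)
pos 5 'b': at 2
pos 6 'e': at 5  ** P3@[6:6]
pos 7 'a': at 6  ** P1@[4:7]
pos 8 'd': at 1 (fail-walked)
pos 9 'b': at 2
pos 10 'e': at 5  ** P3@[10:10]
pos 11 'd': at 1 (fail-walked)
pos 12 'b': at 2
pos 13 'a': at 3
pos 14 'b': at 4  ** P0@[11:14],P4@[13:14]
pos 15 'd': at 1 (fail-walked)
pos 16 'd': at 1 (fail-walked)
pos 17 'b': at 2
pos 18 'e': at 5  ** P3@[18:18]
pos 19 'a': at 6  ** P1@[16:19]
pos 20 'd': at 1 (fail-walked)
pos 21 'b': at 2
pos 22 'e': at 5  ** P3@[22:22]
pos 23 'a': at 6  ** P1@[20:23]
pos 24 'c': at 7 (fail-walked)
pos 25 'e': at 8  ** P3@[25:25]
pos 26 'c': at 9
pos 27 'c': at 10  ** P2@[24:27]
pos 28 'e': at 8 (fail-walked)  ** P3@[28:28]
pos 29 'c': at 9
pos 30 'e': at 8 (fail-walked)  ** P3@[30:30]
pos 31 'c': at 9
pos 32 'c': at 10  ** P2@[29:32]
pos 33 'd': at 1 (fail-walked)
pos 34 'b': at 2
pos 35 'a': at 3
pos 36 'b': at 4  ** P0@[33:36],P4@[35:36]
pos 37 'e': at 11 (fail-walked)  ** P3@[37:37]
pos 38 'a': at 12 (fail-walked)
pos 39 'b': at 13  ** P4@[38:39]
pos 40 'd': at 1 (fail-walked)
pos 41 'b': at 2
pos 42 'a': at 3
pos 43 'b': at 4  ** P0@[40:43],P4@[42:43]
pos 44 'b': at 0 (fail-walked)
pos 45 'a': at 12
pos 46 'c': at 7 (fail-walked)
pos 47 'e': at 8  ** P3@[47:47]
pos 48 'c': at 9
pos 49 'c': at 10  ** P2@[46:49]
pos 50 'd': at 1 (fail-walked)
pos 51 'b': at 2
pos 52 'e': at 5  ** P3@[52:52]
pos 53 'a': at 6  ** P1@[50:53]
pos 54 'b': at 13 (fail-walked)  ** P4@[53:54]
pos 55 'c': at 7 (fail-walked)
pos 56 'c': at 7 (fail-walked)
pos 57 'd': at 1 (fail-walked)
pos 58 'b': at 2
pos 59 'a': at 3
pos 60 'b': at 4  ** P0@[57:60],P4@[59:60]
pos 61 'c': at 7 (fail-walked)
pos 62 'a': at 12 (fail-walked)
pos 63 'b': at 13  ** P4@[62:63]

Result: [[1,3],[3,2],[6,3],[7,1],[10,3],[14,0],[14,4],[18,3],[19,1],[22,3],[23,1],[25,3],[27,2],[28,3],[30,3],[32,2],[36,0],[36,4],[37,3],[39,4],[43,0],[43,4],[47,3],[49,2],[52,3],[53,1],[54,4],[60,0],[60,4],[63,4]]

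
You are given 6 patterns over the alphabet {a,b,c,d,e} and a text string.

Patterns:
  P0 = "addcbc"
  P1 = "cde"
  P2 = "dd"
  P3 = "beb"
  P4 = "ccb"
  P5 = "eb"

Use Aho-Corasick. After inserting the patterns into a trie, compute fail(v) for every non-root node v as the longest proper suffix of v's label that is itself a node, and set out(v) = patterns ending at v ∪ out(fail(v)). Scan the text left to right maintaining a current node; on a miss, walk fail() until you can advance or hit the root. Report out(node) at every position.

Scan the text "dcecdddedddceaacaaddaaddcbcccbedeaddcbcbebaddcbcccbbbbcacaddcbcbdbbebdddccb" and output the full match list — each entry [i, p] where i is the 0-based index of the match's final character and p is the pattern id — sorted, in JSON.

Construct AC machine:
Trie nodes:
  0='ε' goto a→1 b→12 c→7 d→10 e→17
  1='a' goto d→2
  2='ad' goto d→3
  3='add' goto c→4
  4='addc' goto b→5
  5='addcb' goto c→6
  6='addcbc' goto ·  [P0 ends]
  7='c' goto c→15 d→8
  8='cd' goto e→9
  9='cde' goto ·  [P1 ends]
  10='d' goto d→11
  11='dd' goto ·  [P2 ends]
  12='b' goto e→13
  13='be' goto b→14
  14='beb' goto ·  [P3 ends]
  15='cc' goto b→16
  16='ccb' goto ·  [P4 ends]
  17='e' goto b→18
  18='eb' goto ·  [P5 ends]

BFS fail/out derivation:
  fail(1) 'a': from fail(0)=0 chase 'a': 0 ⇒ 0;  out=∅∪out(0)=∅
  fail(7) 'c': from fail(0)=0 chase 'c': 0 ⇒ 0;  out=∅∪out(0)=∅
  fail(10) 'd': from fail(0)=0 chase 'd': 0 ⇒ 0;  out=∅∪out(0)=∅
  fail(12) 'b': from fail(0)=0 chase 'b': 0 ⇒ 0;  out=∅∪out(0)=∅
  fail(17) 'e': from fail(0)=0 chase 'e': 0 ⇒ 0;  out=∅∪out(0)=∅
  fail(2) 'ad': from fail(1)=0 chase 'd': 0 ⇒ 10;  out=∅∪out(10)=∅
  fail(8) 'cd': from fail(7)=0 chase 'd': 0 ⇒ 10;  out=∅∪out(10)=∅
  fail(11) 'dd': from fail(10)=0 chase 'd': 0 ⇒ 10;  out={2}∪out(10)={2}
  fail(13) 'be': from fail(12)=0 chase 'e': 0 ⇒ 17;  out=∅∪out(17)=∅
  fail(15) 'cc': from fail(7)=0 chase 'c': 0 ⇒ 7;  out=∅∪out(7)=∅
  fail(18) 'eb': from fail(17)=0 chase 'b': 0 ⇒ 12;  out={5}∪out(12)={5}
  fail(3) 'add': from fail(2)=10 chase 'd': 10 ⇒ 11;  out=∅∪out(11)={2}
  fail(9) 'cde': from fail(8)=10 chase 'e': 10→0 ⇒ 17;  out={1}∪out(17)={1}
  fail(14) 'beb': from fail(13)=17 chase 'b': 17 ⇒ 18;  out={3}∪out(18)={3,5}
  fail(16) 'ccb': from fail(15)=7 chase 'b': 7→0 ⇒ 12;  out={4}∪out(12)={4}
  fail(4) 'addc': from fail(3)=11 chase 'c': 11→10→0 ⇒ 7;  out=∅∪out(7)=∅
  fail(5) 'addcb': from fail(4)=7 chase 'b': 7→0 ⇒ 12;  out=∅∪out(12)=∅
  fail(6) 'addcbc': from fail(5)=12 chase 'c': 12→0 ⇒ 7;  out={0}∪out(7)={0}

Scan:
[0] read 'd'  n0⇒n10
[1] read 'c'  n10⇒n7 (fail-walked)
[2] read 'e'  n7⇒n17 (fail-walked)
[3] read 'c'  n17⇒n7 (fail-walked)
[4] read 'd'  n7⇒n8
[5] read 'd'  n8⇒n11 (fail-walked)  → match P2@[4:5]
[6] read 'd'  n11⇒n11 (fail-walked)  → match P2@[5:6]
[7] read 'e'  n11⇒n17 (fail-walked)
[8] read 'd'  n17⇒n10 (fail-walked)
[9] read 'd'  n10⇒n11  → match P2@[8:9]
[10] read 'd'  n11⇒n11 (fail-walked)  → match P2@[9:10]
[11] read 'c'  n11⇒n7 (fail-walked)
[12] read 'e'  n7⇒n17 (fail-walked)
[13] read 'a'  n17⇒n1 (fail-walked)
[14] read 'a'  n1⇒n1 (fail-walked)
[15] read 'c'  n1⇒n7 (fail-walked)
[16] read 'a'  n7⇒n1 (fail-walked)
[17] read 'a'  n1⇒n1 (fail-walked)
[18] read 'd'  n1⇒n2
[19] read 'd'  n2⇒n3  → match P2@[18:19]
[20] read 'a'  n3⇒n1 (fail-walked)
[21] read 'a'  n1⇒n1 (fail-walked)
[22] read 'd'  n1⇒n2
[23] read 'd'  n2⇒n3  → match P2@[22:23]
[24] read 'c'  n3⇒n4
[25] read 'b'  n4⇒n5
[26] read 'c'  n5⇒n6  → match P0@[21:26]
[27] read 'c'  n6⇒n15 (fail-walked)
[28] read 'c'  n15⇒n15 (fail-walked)
[29] read 'b'  n15⇒n16  → match P4@[27:29]
[30] read 'e'  n16⇒n13 (fail-walked)
[31] read 'd'  n13⇒n10 (fail-walked)
[32] read 'e'  n10⇒n17 (fail-walked)
[33] read 'a'  n17⇒n1 (fail-walked)
[34] read 'd'  n1⇒n2
[35] read 'd'  n2⇒n3  → match P2@[34:35]
[36] read 'c'  n3⇒n4
[37] read 'b'  n4⇒n5
[38] read 'c'  n5⇒n6  → match P0@[33:38]
[39] read 'b'  n6⇒n12 (fail-walked)
[40] read 'e'  n12⇒n13
[41] read 'b'  n13⇒n14  → match P3@[39:41],P5@[40:41]
[42] read 'a'  n14⇒n1 (fail-walked)
[43] read 'd'  n1⇒n2
[44] read 'd'  n2⇒n3  → match P2@[43:44]
[45] read 'c'  n3⇒n4
[46] read 'b'  n4⇒n5
[47] read 'c'  n5⇒n6  → match P0@[42:47]
[48] read 'c'  n6⇒n15 (fail-walked)
[49] read 'c'  n15⇒n15 (fail-walked)
[50] read 'b'  n15⇒n16  → match P4@[48:50]
[51] read 'b'  n16⇒n12 (fail-walked)
[52] read 'b'  n12⇒n12 (fail-walked)
[53] read 'b'  n12⇒n12 (fail-walked)
[54] read 'c'  n12⇒n7 (fail-walked)
[55] read 'a'  n7⇒n1 (fail-walked)
[56] read 'c'  n1⇒n7 (fail-walked)
[57] read 'a'  n7⇒n1 (fail-walked)
[58] read 'd'  n1⇒n2
[59] read 'd'  n2⇒n3  → match P2@[58:59]
[60] read 'c'  n3⇒n4
[61] read 'b'  n4⇒n5
[62] read 'c'  n5⇒n6  → match P0@[57:62]
[63] read 'b'  n6⇒n12 (fail-walked)
[64] read 'd'  n12⇒n10 (fail-walked)
[65] read 'b'  n10⇒n12 (fail-walked)
[66] read 'b'  n12⇒n12 (fail-walked)
[67] read 'e'  n12⇒n13
[68] read 'b'  n13⇒n14  → match P3@[66:68],P5@[67:68]
[69] read 'd'  n14⇒n10 (fail-walked)
[70] read 'd'  n10⇒n11  → match P2@[69:70]
[71] read 'd'  n11⇒n11 (fail-walked)  → match P2@[70:71]
[72] read 'c'  n11⇒n7 (fail-walked)
[73] read 'c'  n7⇒n15
[74] read 'b'  n15⇒n16  → match P4@[72:74]

Result: [[5,2],[6,2],[9,2],[10,2],[19,2],[23,2],[26,0],[29,4],[35,2],[38,0],[41,3],[41,5],[44,2],[47,0],[50,4],[59,2],[62,0],[68,3],[68,5],[70,2],[71,2],[74,4]]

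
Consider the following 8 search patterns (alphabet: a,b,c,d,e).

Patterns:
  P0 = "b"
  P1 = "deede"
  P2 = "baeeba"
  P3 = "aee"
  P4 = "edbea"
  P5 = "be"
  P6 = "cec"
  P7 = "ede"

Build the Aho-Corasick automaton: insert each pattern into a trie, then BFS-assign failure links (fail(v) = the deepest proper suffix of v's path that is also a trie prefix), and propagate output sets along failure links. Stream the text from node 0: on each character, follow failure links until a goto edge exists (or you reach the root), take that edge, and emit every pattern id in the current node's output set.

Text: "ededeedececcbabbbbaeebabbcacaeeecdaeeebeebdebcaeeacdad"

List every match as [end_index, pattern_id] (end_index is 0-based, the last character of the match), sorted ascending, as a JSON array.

Construct AC machine:
Trie (insert patterns):
  n0 'ε': a→12 b→1 c→21 d→2 e→15
  n1 'b': a→7 e→20  [P0 ends]
  n2 'd': e→3
  n3 'de': e→4
  n4 'dee': d→5
  n5 'deed': e→6
  n6 'deede': ·  [P1 ends]
  n7 'ba': e→8
  n8 'bae': e→9
  n9 'baee': b→10
  n10 'baeeb': a→11
  n11 'baeeba': ·  [P2 ends]
  n12 'a': e→13
  n13 'ae': e→14
  n14 'aee': ·  [P3 ends]
  n15 'e': d→16
  n16 'ed': b→17 e→24
  n17 'edb': e→18
  n18 'edbe': a→19
  n19 'edbea': ·  [P4 ends]
  n20 'be': ·  [P5 ends]
  n21 'c': e→22
  n22 'ce': c→23
  n23 'cec': ·  [P6 ends]
  n24 'ede': ·  [P7 ends]

Failure links (BFS by depth):
  fail(1) 'b': from fail(0)=0 chase 'b': 0 ⇒ 0;  out={0}∪out(0)={0}
  fail(2) 'd': from fail(0)=0 chase 'd': 0 ⇒ 0;  out=∅∪out(0)=∅
  fail(12) 'a': from fail(0)=0 chase 'a': 0 ⇒ 0;  out=∅∪out(0)=∅
  fail(15) 'e': from fail(0)=0 chase 'e': 0 ⇒ 0;  out=∅∪out(0)=∅
  fail(21) 'c': from fail(0)=0 chase 'c': 0 ⇒ 0;  out=∅∪out(0)=∅
  fail(3) 'de': from fail(2)=0 chase 'e': 0 ⇒ 15;  out=∅∪out(15)=∅
  fail(7) 'ba': from fail(1)=0 chase 'a': 0 ⇒ 12;  out=∅∪out(12)=∅
  fail(13) 'ae': from fail(12)=0 chase 'e': 0 ⇒ 15;  out=∅∪out(15)=∅
  fail(16) 'ed': from fail(15)=0 chase 'd': 0 ⇒ 2;  out=∅∪out(2)=∅
  fail(20) 'be': from fail(1)=0 chase 'e': 0 ⇒ 15;  out={5}∪out(15)={5}
  fail(22) 'ce': from fail(21)=0 chase 'e': 0 ⇒ 15;  out=∅∪out(15)=∅
  fail(4) 'dee': from fail(3)=15 chase 'e': 15→0 ⇒ 15;  out=∅∪out(15)=∅
  fail(8) 'bae': from fail(7)=12 chase 'e': 12 ⇒ 13;  out=∅∪out(13)=∅
  fail(14) 'aee': from fail(13)=15 chase 'e': 15→0 ⇒ 15;  out={3}∪out(15)={3}
  fail(17) 'edb': from fail(16)=2 chase 'b': 2→0 ⇒ 1;  out=∅∪out(1)={0}
  fail(23) 'cec': from fail(22)=15 chase 'c': 15→0 ⇒ 21;  out={6}∪out(21)={6}
  fail(24) 'ede': from fail(16)=2 chase 'e': 2 ⇒ 3;  out={7}∪out(3)={7}
  fail(5) 'deed': from fail(4)=15 chase 'd': 15 ⇒ 16;  out=∅∪out(16)=∅
  fail(9) 'baee': from fail(8)=13 chase 'e': 13 ⇒ 14;  out=∅∪out(14)={3}
  fail(18) 'edbe': from fail(17)=1 chase 'e': 1 ⇒ 20;  out=∅∪out(20)={5}
  fail(6) 'deede': from fail(5)=16 chase 'e': 16 ⇒ 24;  out={1}∪out(24)={1,7}
  fail(10) 'baeeb': from fail(9)=14 chase 'b': 14→15→0 ⇒ 1;  out=∅∪out(1)={0}
  fail(19) 'edbea': from fail(18)=20 chase 'a': 20→15→0 ⇒ 12;  out={4}∪out(12)={4}
  fail(11) 'baeeba': from fail(10)=1 chase 'a': 1 ⇒ 7;  out={2}∪out(7)={2}

Scan:
[0] read 'e'  n0⇒n15
[1] read 'd'  n15⇒n16
[2] read 'e'  n16⇒n24  emit P7@[0:2]
[3] read 'd'  n24⇒n16 (fail-walked)
[4] read 'e'  n16⇒n24  emit P7@[2:4]
[5] read 'e'  n24⇒n4 (fail-walked)
[6] read 'd'  n4⇒n5
[7] read 'e'  n5⇒n6  emit P1@[3:7],P7@[5:7]
[8] read 'c'  n6⇒n21 (fail-walked)
[9] read 'e'  n21⇒n22
[10] read 'c'  n22⇒n23  emit P6@[8:10]
[11] read 'c'  n23⇒n21 (fail-walked)
[12] read 'b'  n21⇒n1 (fail-walked)  emit P0@[12:12]
[13] read 'a'  n1⇒n7
[14] read 'b'  n7⇒n1 (fail-walked)  emit P0@[14:14]
[15] read 'b'  n1⇒n1 (fail-walked)  emit P0@[15:15]
[16] read 'b'  n1⇒n1 (fail-walked)  emit P0@[16:16]
[17] read 'b'  n1⇒n1 (fail-walked)  emit P0@[17:17]
[18] read 'a'  n1⇒n7
[19] read 'e'  n7⇒n8
[20] read 'e'  n8⇒n9  emit P3@[18:20]
[21] read 'b'  n9⇒n10  emit P0@[21:21]
[22] read 'a'  n10⇒n11  emit P2@[17:22]
[23] read 'b'  n11⇒n1 (fail-walked)  emit P0@[23:23]
[24] read 'b'  n1⇒n1 (fail-walked)  emit P0@[24:24]
[25] read 'c'  n1⇒n21 (fail-walked)
[26] read 'a'  n21⇒n12 (fail-walked)
[27] read 'c'  n12⇒n21 (fail-walked)
[28] read 'a'  n21⇒n12 (fail-walked)
[29] read 'e'  n12⇒n13
[30] read 'e'  n13⇒n14  emit P3@[28:30]
[31] read 'e'  n14⇒n15 (fail-walked)
[32] read 'c'  n15⇒n21 (fail-walked)
[33] read 'd'  n21⇒n2 (fail-walked)
[34] read 'a'  n2⇒n12 (fail-walked)
[35] read 'e'  n12⇒n13
[36] read 'e'  n13⇒n14  emit P3@[34:36]
[37] read 'e'  n14⇒n15 (fail-walked)
[38] read 'b'  n15⇒n1 (fail-walked)  emit P0@[38:38]
[39] read 'e'  n1⇒n20  emit P5@[38:39]
[40] read 'e'  n20⇒n15 (fail-walked)
[41] read 'b'  n15⇒n1 (fail-walked)  emit P0@[41:41]
[42] read 'd'  n1⇒n2 (fail-walked)
[43] read 'e'  n2⇒n3
[44] read 'b'  n3⇒n1 (fail-walked)  emit P0@[44:44]
[45] read 'c'  n1⇒n21 (fail-walked)
[46] read 'a'  n21⇒n12 (fail-walked)
[47] read 'e'  n12⇒n13
[48] read 'e'  n13⇒n14  emit P3@[46:48]
[49] read 'a'  n14⇒n12 (fail-walked)
[50] read 'c'  n12⇒n21 (fail-walked)
[51] read 'd'  n21⇒n2 (fail-walked)
[52] read 'a'  n2⇒n12 (fail-walked)
[53] read 'd'  n12⇒n2 (fail-walked)

Result: [[2,7],[4,7],[7,1],[7,7],[10,6],[12,0],[14,0],[15,0],[16,0],[17,0],[20,3],[21,0],[22,2],[23,0],[24,0],[30,3],[36,3],[38,0],[39,5],[41,0],[44,0],[48,3]]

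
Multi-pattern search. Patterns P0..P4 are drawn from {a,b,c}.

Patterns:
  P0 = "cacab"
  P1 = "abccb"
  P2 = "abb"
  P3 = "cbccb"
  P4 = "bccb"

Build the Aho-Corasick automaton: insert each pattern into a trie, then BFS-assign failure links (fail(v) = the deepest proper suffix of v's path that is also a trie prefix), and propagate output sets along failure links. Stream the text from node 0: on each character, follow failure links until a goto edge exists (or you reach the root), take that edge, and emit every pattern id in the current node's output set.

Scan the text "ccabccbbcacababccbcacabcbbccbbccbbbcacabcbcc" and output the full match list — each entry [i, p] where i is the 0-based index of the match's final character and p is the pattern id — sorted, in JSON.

Construct AC machine:
Trie (insert patterns):
  0='ε' goto a→6 b→16 c→1
  1='c' goto a→2 b→12
  2='ca' goto c→3
  3='cac' goto a→4
  4='caca' goto b→5
  5='cacab' goto ·  [P0 ends]
  6='a' goto b→7
  7='ab' goto b→11 c→8
  8='abc' goto c→9
  9='abcc' goto b→10
  10='abccb' goto ·  [P1 ends]
  11='abb' goto ·  [P2 ends]
  12='cb' goto c→13
  13='cbc' goto c→14
  14='cbcc' goto b→15
  15='cbccb' goto ·  [P3 ends]
  16='b' goto c→17
  17='bc' goto c→18
  18='bcc' goto b→19
  19='bccb' goto ·  [P4 ends]

Failure links (BFS by depth):
  n1('c'): parent n0 fail=0; on 'c' 0 → fail=0;  out ∅∪∅=∅
  n6('a'): parent n0 fail=0; on 'a' 0 → fail=0;  out ∅∪∅=∅
  n16('b'): parent n0 fail=0; on 'b' 0 → fail=0;  out ∅∪∅=∅
  n2('ca'): parent n1 fail=0; on 'a' 0 → fail=6;  out ∅∪∅=∅
  n7('ab'): parent n6 fail=0; on 'b' 0 → fail=16;  out ∅∪∅=∅
  n12('cb'): parent n1 fail=0; on 'b' 0 → fail=16;  out ∅∪∅=∅
  n17('bc'): parent n16 fail=0; on 'c' 0 → fail=1;  out ∅∪∅=∅
  n3('cac'): parent n2 fail=6; on 'c' 6→0 → fail=1;  out ∅∪∅=∅
  n8('abc'): parent n7 fail=16; on 'c' 16 → fail=17;  out ∅∪∅=∅
  n11('abb'): parent n7 fail=16; on 'b' 16→0 → fail=16;  out {2}∪∅={2}
  n13('cbc'): parent n12 fail=16; on 'c' 16 → fail=17;  out ∅∪∅=∅
  n18('bcc'): parent n17 fail=1; on 'c' 1→0 → fail=1;  out ∅∪∅=∅
  n4('caca'): parent n3 fail=1; on 'a' 1 → fail=2;  out ∅∪∅=∅
  n9('abcc'): parent n8 fail=17; on 'c' 17 → fail=18;  out ∅∪∅=∅
  n14('cbcc'): parent n13 fail=17; on 'c' 17 → fail=18;  out ∅∪∅=∅
  n19('bccb'): parent n18 fail=1; on 'b' 1 → fail=12;  out {4}∪∅={4}
  n5('cacab'): parent n4 fail=2; on 'b' 2→6 → fail=7;  out {0}∪∅={0}
  n10('abccb'): parent n9 fail=18; on 'b' 18 → fail=19;  out {1}∪{4}={1,4}
  n15('cbccb'): parent n14 fail=18; on 'b' 18 → fail=19;  out {3}∪{4}={3,4}

Scan:
pos 0 'c': at 1
pos 1 'c': at 1 ·f
pos 2 'a': at 2
pos 3 'b': at 7 ·f
pos 4 'c': at 8
pos 5 'c': at 9
pos 6 'b': at 10  → match P1@[2:6],P4@[3:6]
pos 7 'b': at 16 ·f
pos 8 'c': at 17
pos 9 'a': at 2 ·f
pos 10 'c': at 3
pos 11 'a': at 4
pos 12 'b': at 5  → match P0@[8:12]
pos 13 'a': at 6 ·f
pos 14 'b': at 7
pos 15 'c': at 8
pos 16 'c': at 9
pos 17 'b': at 10  → match P1@[13:17],P4@[14:17]
pos 18 'c': at 13 ·f
pos 19 'a': at 2 ·f
pos 20 'c': at 3
pos 21 'a': at 4
pos 22 'b': at 5  → match P0@[18:22]
pos 23 'c': at 8 ·f
pos 24 'b': at 12 ·f
pos 25 'b': at 16 ·f
pos 26 'c': at 17
pos 27 'c': at 18
pos 28 'b': at 19  → match P4@[25:28]
pos 29 'b': at 16 ·f
pos 30 'c': at 17
pos 31 'c': at 18
pos 32 'b': at 19  → match P4@[29:32]
pos 33 'b': at 16 ·f
pos 34 'b': at 16 ·f
pos 35 'c': at 17
pos 36 'a': at 2 ·f
pos 37 'c': at 3
pos 38 'a': at 4
pos 39 'b': at 5  → match P0@[35:39]
pos 40 'c': at 8 ·f
pos 41 'b': at 12 ·f
pos 42 'c': at 13
pos 43 'c': at 14

Matches: [[6,1],[6,4],[12,0],[17,1],[17,4],[22,0],[28,4],[32,4],[39,0]]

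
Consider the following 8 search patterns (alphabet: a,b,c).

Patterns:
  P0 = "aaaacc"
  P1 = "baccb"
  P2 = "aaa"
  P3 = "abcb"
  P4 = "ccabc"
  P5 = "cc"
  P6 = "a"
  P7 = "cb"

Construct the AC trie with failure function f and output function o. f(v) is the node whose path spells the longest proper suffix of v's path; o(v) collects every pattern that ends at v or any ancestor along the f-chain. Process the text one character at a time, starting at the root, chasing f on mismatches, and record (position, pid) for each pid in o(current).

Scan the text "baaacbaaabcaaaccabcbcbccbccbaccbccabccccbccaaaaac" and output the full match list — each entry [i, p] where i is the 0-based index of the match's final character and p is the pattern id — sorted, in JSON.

Build automaton:
Trie nodes:
  0='ε' goto a→1 b→7 c→15
  1='a' goto a→2 b→12  ←P6
  2='aa' goto a→3
  3='aaa' goto a→4  ←P2
  4='aaaa' goto c→5
  5='aaaac' goto c→6
  6='aaaacc' goto ·  ←P0
  7='b' goto a→8
  8='ba' goto c→9
  9='bac' goto c→10
  10='bacc' goto b→11
  11='baccb' goto ·  ←P1
  12='ab' goto c→13
  13='abc' goto b→14
  14='abcb' goto ·  ←P3
  15='c' goto b→20 c→16
  16='cc' goto a→17  ←P5
  17='cca' goto b→18
  18='ccab' goto c→19
  19='ccabc' goto ·  ←P4
  20='cb' goto ·  ←P7

BFS fail/out derivation:
  fail(1) 'a': from fail(0)=0 chase 'a': 0 ⇒ 0;  out={6}∪out(0)={6}
  fail(7) 'b': from fail(0)=0 chase 'b': 0 ⇒ 0;  out=∅∪out(0)=∅
  fail(15) 'c': from fail(0)=0 chase 'c': 0 ⇒ 0;  out=∅∪out(0)=∅
  fail(2) 'aa': from fail(1)=0 chase 'a': 0 ⇒ 1;  out=∅∪out(1)={6}
  fail(8) 'ba': from fail(7)=0 chase 'a': 0 ⇒ 1;  out=∅∪out(1)={6}
  fail(12) 'ab': from fail(1)=0 chase 'b': 0 ⇒ 7;  out=∅∪out(7)=∅
  fail(16) 'cc': from fail(15)=0 chase 'c': 0 ⇒ 15;  out={5}∪out(15)={5}
  fail(20) 'cb': from fail(15)=0 chase 'b': 0 ⇒ 7;  out={7}∪out(7)={7}
  fail(3) 'aaa': from fail(2)=1 chase 'a': 1 ⇒ 2;  out={2}∪out(2)={2,6}
  fail(9) 'bac': from fail(8)=1 chase 'c': 1→0 ⇒ 15;  out=∅∪out(15)=∅
  fail(13) 'abc': from fail(12)=7 chase 'c': 7→0 ⇒ 15;  out=∅∪out(15)=∅
  fail(17) 'cca': from fail(16)=15 chase 'a': 15→0 ⇒ 1;  out=∅∪out(1)={6}
  fail(4) 'aaaa': from fail(3)=2 chase 'a': 2 ⇒ 3;  out=∅∪out(3)={2,6}
  fail(10) 'bacc': from fail(9)=15 chase 'c': 15 ⇒ 16;  out=∅∪out(16)={5}
  fail(14) 'abcb': from fail(13)=15 chase 'b': 15 ⇒ 20;  out={3}∪out(20)={3,7}
  fail(18) 'ccab': from fail(17)=1 chase 'b': 1 ⇒ 12;  out=∅∪out(12)=∅
  fail(5) 'aaaac': from fail(4)=3 chase 'c': 3→2→1→0 ⇒ 15;  out=∅∪out(15)=∅
  fail(11) 'baccb': from fail(10)=16 chase 'b': 16→15 ⇒ 20;  out={1}∪out(20)={1,7}
  fail(19) 'ccabc': from fail(18)=12 chase 'c': 12 ⇒ 13;  out={4}∪out(13)={4}
  fail(6) 'aaaacc': from fail(5)=15 chase 'c': 15 ⇒ 16;  out={0}∪out(16)={0,5}

Text stream:
pos 0 'b': at 7
pos 1 'a': at 8  ** P6@[1:1]
pos 2 'a': at 2 ·f  ** P6@[2:2]
pos 3 'a': at 3  ** P2@[1:3],P6@[3:3]
pos 4 'c': at 15 ·f
pos 5 'b': at 20  ** P7@[4:5]
pos 6 'a': at 8 ·f  ** P6@[6:6]
pos 7 'a': at 2 ·f  ** P6@[7:7]
pos 8 'a': at 3  ** P2@[6:8],P6@[8:8]
pos 9 'b': at 12 ·f
pos 10 'c': at 13
pos 11 'a': at 1 ·f  ** P6@[11:11]
pos 12 'a': at 2  ** P6@[12:12]
pos 13 'a': at 3  ** P2@[11:13],P6@[13:13]
pos 14 'c': at 15 ·f
pos 15 'c': at 16  ** P5@[14:15]
pos 16 'a': at 17  ** P6@[16:16]
pos 17 'b': at 18
pos 18 'c': at 19  ** P4@[14:18]
pos 19 'b': at 14 ·f  ** P3@[16:19],P7@[18:19]
pos 20 'c': at 15 ·f
pos 21 'b': at 20  ** P7@[20:21]
pos 22 'c': at 15 ·f
pos 23 'c': at 16  ** P5@[22:23]
pos 24 'b': at 20 ·f  ** P7@[23:24]
pos 25 'c': at 15 ·f
pos 26 'c': at 16  ** P5@[25:26]
pos 27 'b': at 20 ·f  ** P7@[26:27]
pos 28 'a': at 8 ·f  ** P6@[28:28]
pos 29 'c': at 9
pos 30 'c': at 10  ** P5@[29:30]
pos 31 'b': at 11  ** P1@[27:31],P7@[30:31]
pos 32 'c': at 15 ·f
pos 33 'c': at 16  ** P5@[32:33]
pos 34 'a': at 17  ** P6@[34:34]
pos 35 'b': at 18
pos 36 'c': at 19  ** P4@[32:36]
pos 37 'c': at 16 ·f  ** P5@[36:37]
pos 38 'c': at 16 ·f  ** P5@[37:38]
pos 39 'c': at 16 ·f  ** P5@[38:39]
pos 40 'b': at 20 ·f  ** P7@[39:40]
pos 41 'c': at 15 ·f
pos 42 'c': at 16  ** P5@[41:42]
pos 43 'a': at 17  ** P6@[43:43]
pos 44 'a': at 2 ·f  ** P6@[44:44]
pos 45 'a': at 3  ** P2@[43:45],P6@[45:45]
pos 46 'a': at 4  ** P2@[44:46],P6@[46:46]
pos 47 'a': at 4 ·f  ** P2@[45:47],P6@[47:47]
pos 48 'c': at 5

Result: [[1,6],[2,6],[3,2],[3,6],[5,7],[6,6],[7,6],[8,2],[8,6],[11,6],[12,6],[13,2],[13,6],[15,5],[16,6],[18,4],[19,3],[19,7],[21,7],[23,5],[24,7],[26,5],[27,7],[28,6],[30,5],[31,1],[31,7],[33,5],[34,6],[36,4],[37,5],[38,5],[39,5],[40,7],[42,5],[43,6],[44,6],[45,2],[45,6],[46,2],[46,6],[47,2],[47,6]]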